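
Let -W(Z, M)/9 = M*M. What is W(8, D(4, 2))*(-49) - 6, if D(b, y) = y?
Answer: 1758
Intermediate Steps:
W(Z, M) = -9*M**2 (W(Z, M) = -9*M*M = -9*M**2)
W(8, D(4, 2))*(-49) - 6 = -9*2**2*(-49) - 6 = -9*4*(-49) - 6 = -36*(-49) - 6 = 1764 - 6 = 1758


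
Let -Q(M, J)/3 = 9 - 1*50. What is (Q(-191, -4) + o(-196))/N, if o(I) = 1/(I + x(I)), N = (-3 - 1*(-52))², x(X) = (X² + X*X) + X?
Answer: 9402121/183532440 ≈ 0.051229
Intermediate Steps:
Q(M, J) = 123 (Q(M, J) = -3*(9 - 1*50) = -3*(9 - 50) = -3*(-41) = 123)
x(X) = X + 2*X² (x(X) = (X² + X²) + X = 2*X² + X = X + 2*X²)
N = 2401 (N = (-3 + 52)² = 49² = 2401)
o(I) = 1/(I + I*(1 + 2*I))
(Q(-191, -4) + o(-196))/N = (123 + (½)/(-196*(1 - 196)))/2401 = (123 + (½)*(-1/196)/(-195))*(1/2401) = (123 + (½)*(-1/196)*(-1/195))*(1/2401) = (123 + 1/76440)*(1/2401) = (9402121/76440)*(1/2401) = 9402121/183532440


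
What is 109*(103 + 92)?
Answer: 21255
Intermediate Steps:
109*(103 + 92) = 109*195 = 21255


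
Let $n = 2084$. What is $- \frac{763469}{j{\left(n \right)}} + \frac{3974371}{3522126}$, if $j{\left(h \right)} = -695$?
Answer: $\frac{2691796202939}{2447877570} \approx 1099.6$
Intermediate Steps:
$- \frac{763469}{j{\left(n \right)}} + \frac{3974371}{3522126} = - \frac{763469}{-695} + \frac{3974371}{3522126} = \left(-763469\right) \left(- \frac{1}{695}\right) + 3974371 \cdot \frac{1}{3522126} = \frac{763469}{695} + \frac{3974371}{3522126} = \frac{2691796202939}{2447877570}$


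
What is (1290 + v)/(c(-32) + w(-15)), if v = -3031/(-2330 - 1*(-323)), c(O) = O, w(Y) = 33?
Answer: 2592061/2007 ≈ 1291.5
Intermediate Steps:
v = 3031/2007 (v = -3031/(-2330 + 323) = -3031/(-2007) = -3031*(-1/2007) = 3031/2007 ≈ 1.5102)
(1290 + v)/(c(-32) + w(-15)) = (1290 + 3031/2007)/(-32 + 33) = (2592061/2007)/1 = (2592061/2007)*1 = 2592061/2007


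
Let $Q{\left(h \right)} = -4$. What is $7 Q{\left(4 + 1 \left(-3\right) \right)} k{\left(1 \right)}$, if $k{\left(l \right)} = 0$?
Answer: $0$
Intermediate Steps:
$7 Q{\left(4 + 1 \left(-3\right) \right)} k{\left(1 \right)} = 7 \left(-4\right) 0 = \left(-28\right) 0 = 0$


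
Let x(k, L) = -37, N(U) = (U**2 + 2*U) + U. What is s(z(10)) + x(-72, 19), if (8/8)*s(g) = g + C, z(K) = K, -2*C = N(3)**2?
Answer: -189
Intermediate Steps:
N(U) = U**2 + 3*U
C = -162 (C = -9*(3 + 3)**2/2 = -(3*6)**2/2 = -1/2*18**2 = -1/2*324 = -162)
s(g) = -162 + g (s(g) = g - 162 = -162 + g)
s(z(10)) + x(-72, 19) = (-162 + 10) - 37 = -152 - 37 = -189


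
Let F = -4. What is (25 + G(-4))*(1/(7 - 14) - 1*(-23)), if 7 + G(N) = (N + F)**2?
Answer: 13120/7 ≈ 1874.3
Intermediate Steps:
G(N) = -7 + (-4 + N)**2 (G(N) = -7 + (N - 4)**2 = -7 + (-4 + N)**2)
(25 + G(-4))*(1/(7 - 14) - 1*(-23)) = (25 + (-7 + (-4 - 4)**2))*(1/(7 - 14) - 1*(-23)) = (25 + (-7 + (-8)**2))*(1/(-7) + 23) = (25 + (-7 + 64))*(-1/7 + 23) = (25 + 57)*(160/7) = 82*(160/7) = 13120/7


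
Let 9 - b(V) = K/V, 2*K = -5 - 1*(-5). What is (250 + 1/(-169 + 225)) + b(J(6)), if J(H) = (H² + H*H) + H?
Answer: 14505/56 ≈ 259.02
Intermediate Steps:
J(H) = H + 2*H² (J(H) = (H² + H²) + H = 2*H² + H = H + 2*H²)
K = 0 (K = (-5 - 1*(-5))/2 = (-5 + 5)/2 = (½)*0 = 0)
b(V) = 9 (b(V) = 9 - 0/V = 9 - 1*0 = 9 + 0 = 9)
(250 + 1/(-169 + 225)) + b(J(6)) = (250 + 1/(-169 + 225)) + 9 = (250 + 1/56) + 9 = 14001/56 + 9 = 14505/56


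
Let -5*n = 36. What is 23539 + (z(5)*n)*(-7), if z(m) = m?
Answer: 23791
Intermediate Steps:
n = -36/5 (n = -1/5*36 = -36/5 ≈ -7.2000)
23539 + (z(5)*n)*(-7) = 23539 + (5*(-36/5))*(-7) = 23539 - 36*(-7) = 23539 + 252 = 23791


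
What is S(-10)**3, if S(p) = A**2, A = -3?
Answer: 729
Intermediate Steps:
S(p) = 9 (S(p) = (-3)**2 = 9)
S(-10)**3 = 9**3 = 729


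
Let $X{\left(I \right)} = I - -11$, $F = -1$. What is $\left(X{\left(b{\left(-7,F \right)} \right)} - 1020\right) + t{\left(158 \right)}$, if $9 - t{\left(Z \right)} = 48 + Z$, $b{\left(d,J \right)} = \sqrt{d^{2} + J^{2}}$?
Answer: $-1206 + 5 \sqrt{2} \approx -1198.9$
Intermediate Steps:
$b{\left(d,J \right)} = \sqrt{J^{2} + d^{2}}$
$X{\left(I \right)} = 11 + I$ ($X{\left(I \right)} = I + 11 = 11 + I$)
$t{\left(Z \right)} = -39 - Z$ ($t{\left(Z \right)} = 9 - \left(48 + Z\right) = -39 - Z$)
$\left(X{\left(b{\left(-7,F \right)} \right)} - 1020\right) + t{\left(158 \right)} = \left(\left(11 + \sqrt{\left(-1\right)^{2} + \left(-7\right)^{2}}\right) - 1020\right) - 197 = \left(\left(11 + \sqrt{1 + 49}\right) - 1020\right) - 197 = \left(\left(11 + \sqrt{50}\right) - 1020\right) - 197 = \left(\left(11 + 5 \sqrt{2}\right) - 1020\right) - 197 = \left(-1009 + 5 \sqrt{2}\right) - 197 = -1206 + 5 \sqrt{2}$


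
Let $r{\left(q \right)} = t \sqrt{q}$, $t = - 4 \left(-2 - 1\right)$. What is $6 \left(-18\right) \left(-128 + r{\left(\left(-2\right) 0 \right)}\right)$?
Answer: $13824$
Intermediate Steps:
$t = 12$ ($t = \left(-4\right) \left(-3\right) = 12$)
$r{\left(q \right)} = 12 \sqrt{q}$
$6 \left(-18\right) \left(-128 + r{\left(\left(-2\right) 0 \right)}\right) = 6 \left(-18\right) \left(-128 + 12 \sqrt{\left(-2\right) 0}\right) = - 108 \left(-128 + 12 \sqrt{0}\right) = - 108 \left(-128 + 12 \cdot 0\right) = - 108 \left(-128 + 0\right) = \left(-108\right) \left(-128\right) = 13824$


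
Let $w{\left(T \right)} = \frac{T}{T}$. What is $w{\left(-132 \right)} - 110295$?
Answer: $-110294$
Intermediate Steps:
$w{\left(T \right)} = 1$
$w{\left(-132 \right)} - 110295 = 1 - 110295 = -110294$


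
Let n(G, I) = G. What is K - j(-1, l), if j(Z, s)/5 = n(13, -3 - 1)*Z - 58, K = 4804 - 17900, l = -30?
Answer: -12741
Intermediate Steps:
K = -13096
j(Z, s) = -290 + 65*Z (j(Z, s) = 5*(13*Z - 58) = 5*(-58 + 13*Z) = -290 + 65*Z)
K - j(-1, l) = -13096 - (-290 + 65*(-1)) = -13096 - (-290 - 65) = -13096 - 1*(-355) = -13096 + 355 = -12741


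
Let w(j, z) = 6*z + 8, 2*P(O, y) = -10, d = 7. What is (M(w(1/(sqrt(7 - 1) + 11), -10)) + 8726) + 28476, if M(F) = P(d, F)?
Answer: 37197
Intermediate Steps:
P(O, y) = -5 (P(O, y) = (1/2)*(-10) = -5)
w(j, z) = 8 + 6*z
M(F) = -5
(M(w(1/(sqrt(7 - 1) + 11), -10)) + 8726) + 28476 = (-5 + 8726) + 28476 = 8721 + 28476 = 37197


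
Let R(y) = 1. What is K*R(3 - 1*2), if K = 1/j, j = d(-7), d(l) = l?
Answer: -⅐ ≈ -0.14286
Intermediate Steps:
j = -7
K = -⅐ (K = 1/(-7) = -⅐ ≈ -0.14286)
K*R(3 - 1*2) = -⅐*1 = -⅐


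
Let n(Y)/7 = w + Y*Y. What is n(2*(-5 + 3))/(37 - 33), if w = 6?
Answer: 77/2 ≈ 38.500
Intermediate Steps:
n(Y) = 42 + 7*Y² (n(Y) = 7*(6 + Y*Y) = 7*(6 + Y²) = 42 + 7*Y²)
n(2*(-5 + 3))/(37 - 33) = (42 + 7*(2*(-5 + 3))²)/(37 - 33) = (42 + 7*(2*(-2))²)/4 = (42 + 7*(-4)²)*(¼) = (42 + 7*16)*(¼) = (42 + 112)*(¼) = 154*(¼) = 77/2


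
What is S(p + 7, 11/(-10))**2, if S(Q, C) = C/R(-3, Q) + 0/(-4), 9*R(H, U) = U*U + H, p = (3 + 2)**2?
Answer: 9801/104244100 ≈ 9.4020e-5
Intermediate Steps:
p = 25 (p = 5**2 = 25)
R(H, U) = H/9 + U**2/9 (R(H, U) = (U*U + H)/9 = (U**2 + H)/9 = (H + U**2)/9 = H/9 + U**2/9)
S(Q, C) = C/(-1/3 + Q**2/9) (S(Q, C) = C/((1/9)*(-3) + Q**2/9) + 0/(-4) = C/(-1/3 + Q**2/9) + 0*(-1/4) = C/(-1/3 + Q**2/9) + 0 = C/(-1/3 + Q**2/9))
S(p + 7, 11/(-10))**2 = (9*(11/(-10))/(-3 + (25 + 7)**2))**2 = (9*(11*(-1/10))/(-3 + 32**2))**2 = (9*(-11/10)/(-3 + 1024))**2 = (9*(-11/10)/1021)**2 = (9*(-11/10)*(1/1021))**2 = (-99/10210)**2 = 9801/104244100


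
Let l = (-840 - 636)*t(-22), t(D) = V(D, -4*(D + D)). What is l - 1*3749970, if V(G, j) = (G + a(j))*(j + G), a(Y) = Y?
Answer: -38754786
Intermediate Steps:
V(G, j) = (G + j)² (V(G, j) = (G + j)*(j + G) = (G + j)*(G + j) = (G + j)²)
t(D) = 49*D² (t(D) = D² + (-4*(D + D))² + 2*D*(-4*(D + D)) = D² + (-8*D)² + 2*D*(-8*D) = D² + 64*D² - 16*D² = 49*D²)
l = -35004816 (l = (-840 - 636)*(49*(-22)²) = -72324*484 = -1476*23716 = -35004816)
l - 1*3749970 = -35004816 - 1*3749970 = -35004816 - 3749970 = -38754786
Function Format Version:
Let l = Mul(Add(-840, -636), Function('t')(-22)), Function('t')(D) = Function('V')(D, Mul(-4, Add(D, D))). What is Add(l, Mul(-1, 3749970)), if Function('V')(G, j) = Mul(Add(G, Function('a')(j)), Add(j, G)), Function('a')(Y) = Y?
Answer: -38754786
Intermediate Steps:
Function('V')(G, j) = Pow(Add(G, j), 2) (Function('V')(G, j) = Mul(Add(G, j), Add(j, G)) = Mul(Add(G, j), Add(G, j)) = Pow(Add(G, j), 2))
Function('t')(D) = Mul(49, Pow(D, 2)) (Function('t')(D) = Add(Pow(D, 2), Pow(Mul(-4, Add(D, D)), 2), Mul(2, D, Mul(-4, Add(D, D)))) = Add(Pow(D, 2), Pow(Mul(-4, Mul(2, D)), 2), Mul(2, D, Mul(-4, Mul(2, D)))) = Add(Pow(D, 2), Pow(Mul(-8, D), 2), Mul(2, D, Mul(-8, D))) = Add(Pow(D, 2), Mul(64, Pow(D, 2)), Mul(-16, Pow(D, 2))) = Mul(49, Pow(D, 2)))
l = -35004816 (l = Mul(Add(-840, -636), Mul(49, Pow(-22, 2))) = Mul(-1476, Mul(49, 484)) = Mul(-1476, 23716) = -35004816)
Add(l, Mul(-1, 3749970)) = Add(-35004816, Mul(-1, 3749970)) = Add(-35004816, -3749970) = -38754786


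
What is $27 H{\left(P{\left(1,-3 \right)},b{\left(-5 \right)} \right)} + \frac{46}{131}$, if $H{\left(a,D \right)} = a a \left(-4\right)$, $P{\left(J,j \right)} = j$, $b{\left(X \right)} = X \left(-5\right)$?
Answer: $- \frac{127286}{131} \approx -971.65$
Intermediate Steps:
$b{\left(X \right)} = - 5 X$
$H{\left(a,D \right)} = - 4 a^{2}$ ($H{\left(a,D \right)} = a^{2} \left(-4\right) = - 4 a^{2}$)
$27 H{\left(P{\left(1,-3 \right)},b{\left(-5 \right)} \right)} + \frac{46}{131} = 27 \left(- 4 \left(-3\right)^{2}\right) + \frac{46}{131} = 27 \left(\left(-4\right) 9\right) + 46 \cdot \frac{1}{131} = 27 \left(-36\right) + \frac{46}{131} = -972 + \frac{46}{131} = - \frac{127286}{131}$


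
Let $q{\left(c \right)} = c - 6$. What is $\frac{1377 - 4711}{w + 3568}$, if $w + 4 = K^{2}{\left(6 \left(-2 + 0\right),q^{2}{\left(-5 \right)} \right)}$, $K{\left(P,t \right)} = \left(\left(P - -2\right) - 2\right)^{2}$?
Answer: $- \frac{1667}{12150} \approx -0.1372$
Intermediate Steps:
$q{\left(c \right)} = -6 + c$ ($q{\left(c \right)} = c - 6 = -6 + c$)
$K{\left(P,t \right)} = P^{2}$ ($K{\left(P,t \right)} = \left(\left(P + 2\right) - 2\right)^{2} = \left(\left(2 + P\right) - 2\right)^{2} = P^{2}$)
$w = 20732$ ($w = -4 + \left(\left(6 \left(-2 + 0\right)\right)^{2}\right)^{2} = -4 + \left(\left(6 \left(-2\right)\right)^{2}\right)^{2} = -4 + \left(\left(-12\right)^{2}\right)^{2} = -4 + 144^{2} = -4 + 20736 = 20732$)
$\frac{1377 - 4711}{w + 3568} = \frac{1377 - 4711}{20732 + 3568} = - \frac{3334}{24300} = \left(-3334\right) \frac{1}{24300} = - \frac{1667}{12150}$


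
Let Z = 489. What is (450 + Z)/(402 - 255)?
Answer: 313/49 ≈ 6.3878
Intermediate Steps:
(450 + Z)/(402 - 255) = (450 + 489)/(402 - 255) = 939/147 = 939*(1/147) = 313/49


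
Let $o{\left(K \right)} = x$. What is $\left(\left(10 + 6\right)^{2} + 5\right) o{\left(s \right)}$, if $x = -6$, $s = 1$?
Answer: $-1566$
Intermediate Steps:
$o{\left(K \right)} = -6$
$\left(\left(10 + 6\right)^{2} + 5\right) o{\left(s \right)} = \left(\left(10 + 6\right)^{2} + 5\right) \left(-6\right) = \left(16^{2} + 5\right) \left(-6\right) = \left(256 + 5\right) \left(-6\right) = 261 \left(-6\right) = -1566$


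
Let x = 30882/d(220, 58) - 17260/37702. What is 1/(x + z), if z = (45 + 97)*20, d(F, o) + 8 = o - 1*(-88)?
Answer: 433573/1328174927 ≈ 0.00032644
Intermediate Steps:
d(F, o) = 80 + o (d(F, o) = -8 + (o - 1*(-88)) = -8 + (o + 88) = -8 + (88 + o) = 80 + o)
x = 96827607/433573 (x = 30882/(80 + 58) - 17260/37702 = 30882/138 - 17260*1/37702 = 30882*(1/138) - 8630/18851 = 5147/23 - 8630/18851 = 96827607/433573 ≈ 223.32)
z = 2840 (z = 142*20 = 2840)
1/(x + z) = 1/(96827607/433573 + 2840) = 1/(1328174927/433573) = 433573/1328174927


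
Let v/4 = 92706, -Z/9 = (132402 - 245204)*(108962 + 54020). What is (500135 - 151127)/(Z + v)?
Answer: 29084/13788552575 ≈ 2.1093e-6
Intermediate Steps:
Z = 165462260076 (Z = -9*(132402 - 245204)*(108962 + 54020) = -(-1015218)*162982 = -9*(-18384695564) = 165462260076)
v = 370824 (v = 4*92706 = 370824)
(500135 - 151127)/(Z + v) = (500135 - 151127)/(165462260076 + 370824) = 349008/165462630900 = 349008*(1/165462630900) = 29084/13788552575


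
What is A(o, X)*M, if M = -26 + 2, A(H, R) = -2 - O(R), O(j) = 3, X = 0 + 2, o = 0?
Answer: 120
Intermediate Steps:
X = 2
A(H, R) = -5 (A(H, R) = -2 - 1*3 = -2 - 3 = -5)
M = -24
A(o, X)*M = -5*(-24) = 120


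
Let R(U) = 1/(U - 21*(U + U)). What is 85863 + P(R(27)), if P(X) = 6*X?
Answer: 31683445/369 ≈ 85863.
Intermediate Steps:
R(U) = -1/(41*U) (R(U) = 1/(U - 42*U) = 1/(-41*U) = -1/(41*U))
85863 + P(R(27)) = 85863 + 6*(-1/41/27) = 85863 + 6*(-1/41*1/27) = 85863 + 6*(-1/1107) = 85863 - 2/369 = 31683445/369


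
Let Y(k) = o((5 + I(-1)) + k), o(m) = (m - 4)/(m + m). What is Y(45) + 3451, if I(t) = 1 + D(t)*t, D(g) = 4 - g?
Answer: 158767/46 ≈ 3451.5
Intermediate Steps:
I(t) = 1 + t*(4 - t) (I(t) = 1 + (4 - t)*t = 1 + t*(4 - t))
o(m) = (-4 + m)/(2*m) (o(m) = (-4 + m)/((2*m)) = (-4 + m)*(1/(2*m)) = (-4 + m)/(2*m))
Y(k) = (-3 + k)/(2*(1 + k)) (Y(k) = (-4 + ((5 + (1 - 1*(-1)*(-4 - 1))) + k))/(2*((5 + (1 - 1*(-1)*(-4 - 1))) + k)) = (-4 + ((5 + (1 - 1*(-1)*(-5))) + k))/(2*((5 + (1 - 1*(-1)*(-5))) + k)) = (-4 + ((5 + (1 - 5)) + k))/(2*((5 + (1 - 5)) + k)) = (-4 + ((5 - 4) + k))/(2*((5 - 4) + k)) = (-4 + (1 + k))/(2*(1 + k)) = (-3 + k)/(2*(1 + k)))
Y(45) + 3451 = (-3 + 45)/(2*(1 + 45)) + 3451 = (½)*42/46 + 3451 = (½)*(1/46)*42 + 3451 = 21/46 + 3451 = 158767/46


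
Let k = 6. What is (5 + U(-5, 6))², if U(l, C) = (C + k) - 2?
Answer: 225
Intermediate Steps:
U(l, C) = 4 + C (U(l, C) = (C + 6) - 2 = (6 + C) - 2 = 4 + C)
(5 + U(-5, 6))² = (5 + (4 + 6))² = (5 + 10)² = 15² = 225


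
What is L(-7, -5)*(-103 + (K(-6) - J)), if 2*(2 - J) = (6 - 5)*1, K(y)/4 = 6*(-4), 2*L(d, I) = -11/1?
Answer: 4411/4 ≈ 1102.8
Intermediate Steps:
L(d, I) = -11/2 (L(d, I) = (-11/1)/2 = (-11*1)/2 = (1/2)*(-11) = -11/2)
K(y) = -96 (K(y) = 4*(6*(-4)) = 4*(-24) = -96)
J = 3/2 (J = 2 - (6 - 5)/2 = 2 - 1/2 = 3/2 ≈ 1.5000)
L(-7, -5)*(-103 + (K(-6) - J)) = -11*(-103 + (-96 - 1*3/2))/2 = -11*(-103 + (-96 - 3/2))/2 = -11*(-103 - 195/2)/2 = -11/2*(-401/2) = 4411/4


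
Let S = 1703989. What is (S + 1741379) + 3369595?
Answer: 6814963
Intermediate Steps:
(S + 1741379) + 3369595 = (1703989 + 1741379) + 3369595 = 3445368 + 3369595 = 6814963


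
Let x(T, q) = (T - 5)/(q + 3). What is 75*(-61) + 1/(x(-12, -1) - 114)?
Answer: -1120877/245 ≈ -4575.0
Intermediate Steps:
x(T, q) = (-5 + T)/(3 + q)
75*(-61) + 1/(x(-12, -1) - 114) = 75*(-61) + 1/((-5 - 12)/(3 - 1) - 114) = -4575 + 1/(-17/2 - 114) = -4575 + 1/(-245/2) = -4575 - 2/245 = -1120877/245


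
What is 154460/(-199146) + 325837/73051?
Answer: 26802838871/7273907223 ≈ 3.6848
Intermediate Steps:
154460/(-199146) + 325837/73051 = 154460*(-1/199146) + 325837*(1/73051) = -77230/99573 + 325837/73051 = 26802838871/7273907223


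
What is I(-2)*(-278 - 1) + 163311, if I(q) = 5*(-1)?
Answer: 164706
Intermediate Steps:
I(q) = -5
I(-2)*(-278 - 1) + 163311 = -5*(-278 - 1) + 163311 = -5*(-279) + 163311 = 1395 + 163311 = 164706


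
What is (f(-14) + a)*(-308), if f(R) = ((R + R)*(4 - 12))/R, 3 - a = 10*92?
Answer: 287364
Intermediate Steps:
a = -917 (a = 3 - 10*92 = 3 - 1*920 = 3 - 920 = -917)
f(R) = -16 (f(R) = ((2*R)*(-8))/R = (-16*R)/R = -16)
(f(-14) + a)*(-308) = (-16 - 917)*(-308) = -933*(-308) = 287364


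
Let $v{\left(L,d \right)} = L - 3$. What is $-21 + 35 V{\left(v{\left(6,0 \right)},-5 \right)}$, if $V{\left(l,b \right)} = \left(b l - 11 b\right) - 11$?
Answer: $994$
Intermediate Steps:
$v{\left(L,d \right)} = -3 + L$
$V{\left(l,b \right)} = -11 - 11 b + b l$ ($V{\left(l,b \right)} = \left(- 11 b + b l\right) - 11 = -11 - 11 b + b l$)
$-21 + 35 V{\left(v{\left(6,0 \right)},-5 \right)} = -21 + 35 \left(-11 - -55 - 5 \left(-3 + 6\right)\right) = -21 + 35 \left(-11 + 55 - 15\right) = -21 + 35 \cdot 29 = -21 + 1015 = 994$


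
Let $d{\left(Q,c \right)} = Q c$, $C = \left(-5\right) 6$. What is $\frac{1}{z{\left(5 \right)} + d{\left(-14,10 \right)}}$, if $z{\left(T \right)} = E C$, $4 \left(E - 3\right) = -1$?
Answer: $- \frac{2}{445} \approx -0.0044944$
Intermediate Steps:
$E = \frac{11}{4}$ ($E = 3 + \frac{1}{4} \left(-1\right) = 3 - \frac{1}{4} = \frac{11}{4} \approx 2.75$)
$C = -30$
$z{\left(T \right)} = - \frac{165}{2}$ ($z{\left(T \right)} = \frac{11}{4} \left(-30\right) = - \frac{165}{2}$)
$\frac{1}{z{\left(5 \right)} + d{\left(-14,10 \right)}} = \frac{1}{- \frac{165}{2} - 140} = \frac{1}{- \frac{445}{2}} = - \frac{2}{445}$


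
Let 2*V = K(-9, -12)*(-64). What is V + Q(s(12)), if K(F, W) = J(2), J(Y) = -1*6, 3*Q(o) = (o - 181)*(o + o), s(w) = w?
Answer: -1160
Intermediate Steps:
Q(o) = 2*o*(-181 + o)/3 (Q(o) = ((o - 181)*(o + o))/3 = ((-181 + o)*(2*o))/3 = (2*o*(-181 + o))/3 = 2*o*(-181 + o)/3)
J(Y) = -6
K(F, W) = -6
V = 192 (V = (-6*(-64))/2 = (½)*384 = 192)
V + Q(s(12)) = 192 + (⅔)*12*(-181 + 12) = 192 + (⅔)*12*(-169) = 192 - 1352 = -1160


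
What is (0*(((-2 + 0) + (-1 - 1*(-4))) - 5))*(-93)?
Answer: 0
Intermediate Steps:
(0*(((-2 + 0) + (-1 - 1*(-4))) - 5))*(-93) = (0*((-2 + (-1 + 4)) - 5))*(-93) = (0*((-2 + 3) - 5))*(-93) = (0*(1 - 5))*(-93) = (0*(-4))*(-93) = 0*(-93) = 0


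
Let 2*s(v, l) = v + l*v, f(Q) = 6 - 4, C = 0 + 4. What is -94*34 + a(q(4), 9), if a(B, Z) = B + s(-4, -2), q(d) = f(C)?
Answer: -3192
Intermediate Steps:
C = 4
f(Q) = 2
q(d) = 2
s(v, l) = v/2 + l*v/2 (s(v, l) = (v + l*v)/2 = v/2 + l*v/2)
a(B, Z) = 2 + B (a(B, Z) = B + (½)*(-4)*(1 - 2) = B + (½)*(-4)*(-1) = B + 2 = 2 + B)
-94*34 + a(q(4), 9) = -94*34 + (2 + 2) = -3196 + 4 = -3192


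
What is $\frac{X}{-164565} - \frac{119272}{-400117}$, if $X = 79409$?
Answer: $- \frac{12144894173}{65845254105} \approx -0.18445$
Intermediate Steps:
$\frac{X}{-164565} - \frac{119272}{-400117} = \frac{79409}{-164565} - \frac{119272}{-400117} = 79409 \left(- \frac{1}{164565}\right) - - \frac{119272}{400117} = - \frac{79409}{164565} + \frac{119272}{400117} = - \frac{12144894173}{65845254105}$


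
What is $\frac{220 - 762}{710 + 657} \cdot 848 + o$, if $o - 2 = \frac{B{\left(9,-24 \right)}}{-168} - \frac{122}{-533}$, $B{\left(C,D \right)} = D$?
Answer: $- \frac{1702730713}{5100277} \approx -333.85$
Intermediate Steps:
$o = \frac{8849}{3731}$ ($o = 2 - \left(- \frac{122}{533} - \frac{1}{7}\right) = 2 - - \frac{1387}{3731} = 2 + \left(\frac{1}{7} + \frac{122}{533}\right) = 2 + \frac{1387}{3731} = \frac{8849}{3731} \approx 2.3717$)
$\frac{220 - 762}{710 + 657} \cdot 848 + o = \frac{220 - 762}{710 + 657} \cdot 848 + \frac{8849}{3731} = - \frac{542}{1367} \cdot 848 + \frac{8849}{3731} = \left(-542\right) \frac{1}{1367} \cdot 848 + \frac{8849}{3731} = \left(- \frac{542}{1367}\right) 848 + \frac{8849}{3731} = - \frac{459616}{1367} + \frac{8849}{3731} = - \frac{1702730713}{5100277}$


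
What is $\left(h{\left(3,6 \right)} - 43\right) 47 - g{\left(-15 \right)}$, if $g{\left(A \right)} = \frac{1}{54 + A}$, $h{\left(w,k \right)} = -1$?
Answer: $- \frac{80653}{39} \approx -2068.0$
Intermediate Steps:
$\left(h{\left(3,6 \right)} - 43\right) 47 - g{\left(-15 \right)} = \left(-1 - 43\right) 47 - \frac{1}{54 - 15} = \left(-44\right) 47 - \frac{1}{39} = -2068 - \frac{1}{39} = - \frac{80653}{39}$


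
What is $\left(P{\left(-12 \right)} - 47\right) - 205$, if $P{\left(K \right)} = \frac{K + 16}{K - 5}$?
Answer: $- \frac{4288}{17} \approx -252.24$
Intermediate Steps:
$P{\left(K \right)} = \frac{16 + K}{-5 + K}$
$\left(P{\left(-12 \right)} - 47\right) - 205 = \left(\frac{16 - 12}{-5 - 12} - 47\right) - 205 = \left(\frac{1}{-17} \cdot 4 - 47\right) - 205 = \left(\left(- \frac{1}{17}\right) 4 - 47\right) - 205 = \left(- \frac{4}{17} - 47\right) - 205 = - \frac{803}{17} - 205 = - \frac{4288}{17}$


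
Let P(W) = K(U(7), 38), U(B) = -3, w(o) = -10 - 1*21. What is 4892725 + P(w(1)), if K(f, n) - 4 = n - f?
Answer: 4892770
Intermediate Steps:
w(o) = -31 (w(o) = -10 - 21 = -31)
K(f, n) = 4 + n - f (K(f, n) = 4 + (n - f) = 4 + n - f)
P(W) = 45 (P(W) = 4 + 38 - 1*(-3) = 4 + 38 + 3 = 45)
4892725 + P(w(1)) = 4892725 + 45 = 4892770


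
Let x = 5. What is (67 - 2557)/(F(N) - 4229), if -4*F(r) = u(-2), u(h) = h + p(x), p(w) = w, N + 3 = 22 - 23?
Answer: 9960/16919 ≈ 0.58869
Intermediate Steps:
N = -4 (N = -3 + (22 - 23) = -3 - 1 = -4)
u(h) = 5 + h (u(h) = h + 5 = 5 + h)
F(r) = -3/4 (F(r) = -(5 - 2)/4 = -1/4*3 = -3/4)
(67 - 2557)/(F(N) - 4229) = (67 - 2557)/(-3/4 - 4229) = -2490/(-16919/4) = -2490*(-4/16919) = 9960/16919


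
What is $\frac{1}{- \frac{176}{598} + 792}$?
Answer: $\frac{299}{236720} \approx 0.0012631$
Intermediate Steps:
$\frac{1}{- \frac{176}{598} + 792} = \frac{1}{\left(-176\right) \frac{1}{598} + 792} = \frac{1}{- \frac{88}{299} + 792} = \frac{1}{\frac{236720}{299}} = \frac{299}{236720}$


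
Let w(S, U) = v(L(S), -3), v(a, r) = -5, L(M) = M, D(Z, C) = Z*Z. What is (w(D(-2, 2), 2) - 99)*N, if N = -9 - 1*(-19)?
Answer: -1040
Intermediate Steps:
D(Z, C) = Z**2
N = 10 (N = -9 + 19 = 10)
w(S, U) = -5
(w(D(-2, 2), 2) - 99)*N = (-5 - 99)*10 = -104*10 = -1040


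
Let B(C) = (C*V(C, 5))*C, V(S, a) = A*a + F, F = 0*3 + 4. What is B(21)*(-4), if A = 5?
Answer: -51156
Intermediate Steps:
F = 4 (F = 0 + 4 = 4)
V(S, a) = 4 + 5*a (V(S, a) = 5*a + 4 = 4 + 5*a)
B(C) = 29*C**2 (B(C) = (C*(4 + 5*5))*C = (C*(4 + 25))*C = (C*29)*C = (29*C)*C = 29*C**2)
B(21)*(-4) = (29*21**2)*(-4) = (29*441)*(-4) = 12789*(-4) = -51156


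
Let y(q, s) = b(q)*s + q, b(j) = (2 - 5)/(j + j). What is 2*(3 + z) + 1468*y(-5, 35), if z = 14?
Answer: 8108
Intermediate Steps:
b(j) = -3/(2*j) (b(j) = -3*1/(2*j) = -3/(2*j))
y(q, s) = q - 3*s/(2*q) (y(q, s) = (-3/(2*q))*s + q = -3*s/(2*q) + q = q - 3*s/(2*q))
2*(3 + z) + 1468*y(-5, 35) = 2*(3 + 14) + 1468*(-5 - 3/2*35/(-5)) = 2*17 + 1468*(-5 - 3/2*35*(-⅕)) = 34 + 1468*(-5 + 21/2) = 34 + 1468*(11/2) = 34 + 8074 = 8108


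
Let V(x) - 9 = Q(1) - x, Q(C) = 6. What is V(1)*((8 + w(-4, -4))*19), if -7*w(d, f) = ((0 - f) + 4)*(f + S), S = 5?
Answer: 1824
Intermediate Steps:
w(d, f) = -(4 - f)*(5 + f)/7 (w(d, f) = -((0 - f) + 4)*(f + 5)/7 = -(-f + 4)*(5 + f)/7 = -(4 - f)*(5 + f)/7)
V(x) = 15 - x (V(x) = 9 + (6 - x) = 15 - x)
V(1)*((8 + w(-4, -4))*19) = (15 - 1*1)*((8 + (-20/7 + (⅐)*(-4) + (⅐)*(-4)²))*19) = (15 - 1)*((8 + (-20/7 - 4/7 + (⅐)*16))*19) = 14*((8 + (-20/7 - 4/7 + 16/7))*19) = 14*((8 - 8/7)*19) = 14*((48/7)*19) = 14*(912/7) = 1824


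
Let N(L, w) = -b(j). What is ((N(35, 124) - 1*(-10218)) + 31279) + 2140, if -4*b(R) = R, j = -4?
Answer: 43636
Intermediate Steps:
b(R) = -R/4
N(L, w) = -1 (N(L, w) = -(-1)*(-4)/4 = -1*1 = -1)
((N(35, 124) - 1*(-10218)) + 31279) + 2140 = ((-1 - 1*(-10218)) + 31279) + 2140 = ((-1 + 10218) + 31279) + 2140 = (10217 + 31279) + 2140 = 41496 + 2140 = 43636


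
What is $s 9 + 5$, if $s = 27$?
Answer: $248$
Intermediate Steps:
$s 9 + 5 = 27 \cdot 9 + 5 = 243 + 5 = 248$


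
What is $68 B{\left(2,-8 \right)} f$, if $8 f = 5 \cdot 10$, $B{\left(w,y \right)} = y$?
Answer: $-3400$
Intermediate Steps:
$f = \frac{25}{4}$ ($f = \frac{5 \cdot 10}{8} = \frac{1}{8} \cdot 50 = \frac{25}{4} \approx 6.25$)
$68 B{\left(2,-8 \right)} f = 68 \left(-8\right) \frac{25}{4} = \left(-544\right) \frac{25}{4} = -3400$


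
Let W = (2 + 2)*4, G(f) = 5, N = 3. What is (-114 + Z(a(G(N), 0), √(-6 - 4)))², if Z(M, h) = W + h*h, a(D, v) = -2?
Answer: 11664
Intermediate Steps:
W = 16 (W = 4*4 = 16)
Z(M, h) = 16 + h² (Z(M, h) = 16 + h*h = 16 + h²)
(-114 + Z(a(G(N), 0), √(-6 - 4)))² = (-114 + (16 + (√(-6 - 4))²))² = (-114 + (16 + (√(-10))²))² = (-114 + (16 + (I*√10)²))² = (-114 + (16 - 10))² = (-114 + 6)² = (-108)² = 11664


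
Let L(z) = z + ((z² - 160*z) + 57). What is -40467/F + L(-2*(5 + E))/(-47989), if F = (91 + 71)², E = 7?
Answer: -686243473/419807772 ≈ -1.6347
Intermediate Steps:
L(z) = 57 + z² - 159*z (L(z) = z + (57 + z² - 160*z) = 57 + z² - 159*z)
F = 26244 (F = 162² = 26244)
-40467/F + L(-2*(5 + E))/(-47989) = -40467/26244 + (57 + (-2*(5 + 7))² - (-318)*(5 + 7))/(-47989) = -40467*1/26244 + (57 + (-2*12)² - (-318)*12)*(-1/47989) = -13489/8748 + (57 + (-24)² - 159*(-24))*(-1/47989) = -13489/8748 + (57 + 576 + 3816)*(-1/47989) = -13489/8748 + 4449*(-1/47989) = -13489/8748 - 4449/47989 = -686243473/419807772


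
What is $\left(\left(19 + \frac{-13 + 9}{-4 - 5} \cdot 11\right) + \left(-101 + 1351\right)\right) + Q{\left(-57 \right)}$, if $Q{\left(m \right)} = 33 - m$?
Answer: $\frac{12275}{9} \approx 1363.9$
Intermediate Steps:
$\left(\left(19 + \frac{-13 + 9}{-4 - 5} \cdot 11\right) + \left(-101 + 1351\right)\right) + Q{\left(-57 \right)} = \left(\left(19 + \frac{-13 + 9}{-4 - 5} \cdot 11\right) + \left(-101 + 1351\right)\right) + \left(33 - -57\right) = \left(\left(19 + - \frac{4}{-9} \cdot 11\right) + 1250\right) + \left(33 + 57\right) = \left(\left(19 + \left(-4\right) \left(- \frac{1}{9}\right) 11\right) + 1250\right) + 90 = \left(\left(19 + \frac{4}{9} \cdot 11\right) + 1250\right) + 90 = \left(\left(19 + \frac{44}{9}\right) + 1250\right) + 90 = \left(\frac{215}{9} + 1250\right) + 90 = \frac{11465}{9} + 90 = \frac{12275}{9}$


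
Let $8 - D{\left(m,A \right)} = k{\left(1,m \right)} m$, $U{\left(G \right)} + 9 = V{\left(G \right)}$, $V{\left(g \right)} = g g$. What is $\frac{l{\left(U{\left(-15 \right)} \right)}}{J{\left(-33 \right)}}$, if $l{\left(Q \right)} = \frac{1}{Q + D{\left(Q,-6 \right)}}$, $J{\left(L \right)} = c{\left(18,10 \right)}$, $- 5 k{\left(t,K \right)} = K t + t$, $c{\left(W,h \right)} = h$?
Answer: $\frac{1}{95984} \approx 1.0418 \cdot 10^{-5}$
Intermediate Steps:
$k{\left(t,K \right)} = - \frac{t}{5} - \frac{K t}{5}$ ($k{\left(t,K \right)} = - \frac{K t + t}{5} = - \frac{t + K t}{5} = - \frac{t}{5} - \frac{K t}{5}$)
$V{\left(g \right)} = g^{2}$
$J{\left(L \right)} = 10$
$U{\left(G \right)} = -9 + G^{2}$
$D{\left(m,A \right)} = 8 - m \left(- \frac{1}{5} - \frac{m}{5}\right)$ ($D{\left(m,A \right)} = 8 - \left(- \frac{1}{5}\right) 1 \left(1 + m\right) m = 8 - \left(- \frac{1}{5} - \frac{m}{5}\right) m = 8 - m \left(- \frac{1}{5} - \frac{m}{5}\right)$)
$l{\left(Q \right)} = \frac{1}{8 + Q + \frac{Q \left(1 + Q\right)}{5}}$ ($l{\left(Q \right)} = \frac{1}{Q + \left(8 + \frac{Q \left(1 + Q\right)}{5}\right)} = \frac{1}{8 + Q + \frac{Q \left(1 + Q\right)}{5}}$)
$\frac{l{\left(U{\left(-15 \right)} \right)}}{J{\left(-33 \right)}} = \frac{5 \frac{1}{40 + \left(-9 + \left(-15\right)^{2}\right)^{2} + 6 \left(-9 + \left(-15\right)^{2}\right)}}{10} = \frac{5}{40 + \left(-9 + 225\right)^{2} + 6 \left(-9 + 225\right)} \frac{1}{10} = \frac{5}{40 + 216^{2} + 6 \cdot 216} \cdot \frac{1}{10} = \frac{5}{40 + 46656 + 1296} \cdot \frac{1}{10} = \frac{5}{47992} \cdot \frac{1}{10} = \frac{1}{95984}$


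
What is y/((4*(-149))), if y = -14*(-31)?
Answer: -217/298 ≈ -0.72819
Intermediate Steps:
y = 434
y/((4*(-149))) = 434/((4*(-149))) = 434/(-596) = 434*(-1/596) = -217/298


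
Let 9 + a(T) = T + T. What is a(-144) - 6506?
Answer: -6803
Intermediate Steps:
a(T) = -9 + 2*T (a(T) = -9 + (T + T) = -9 + 2*T)
a(-144) - 6506 = (-9 + 2*(-144)) - 6506 = (-9 - 288) - 6506 = -297 - 6506 = -6803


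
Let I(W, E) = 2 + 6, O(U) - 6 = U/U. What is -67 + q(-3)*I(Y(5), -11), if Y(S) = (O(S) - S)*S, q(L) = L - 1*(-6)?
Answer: -43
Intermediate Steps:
q(L) = 6 + L (q(L) = L + 6 = 6 + L)
O(U) = 7 (O(U) = 6 + U/U = 6 + 1 = 7)
Y(S) = S*(7 - S) (Y(S) = (7 - S)*S = S*(7 - S))
I(W, E) = 8
-67 + q(-3)*I(Y(5), -11) = -67 + (6 - 3)*8 = -67 + 3*8 = -67 + 24 = -43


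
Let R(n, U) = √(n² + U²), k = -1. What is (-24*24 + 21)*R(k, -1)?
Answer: -555*√2 ≈ -784.89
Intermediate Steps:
R(n, U) = √(U² + n²)
(-24*24 + 21)*R(k, -1) = (-24*24 + 21)*√((-1)² + (-1)²) = (-576 + 21)*√(1 + 1) = -555*√2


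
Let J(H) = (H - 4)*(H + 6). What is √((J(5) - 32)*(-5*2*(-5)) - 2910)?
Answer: 6*I*√110 ≈ 62.929*I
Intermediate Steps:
J(H) = (-4 + H)*(6 + H)
√((J(5) - 32)*(-5*2*(-5)) - 2910) = √(((-24 + 5² + 2*5) - 32)*(-5*2*(-5)) - 2910) = √(((-24 + 25 + 10) - 32)*(-10*(-5)) - 2910) = √((11 - 32)*50 - 2910) = √(-21*50 - 2910) = √(-1050 - 2910) = √(-3960) = 6*I*√110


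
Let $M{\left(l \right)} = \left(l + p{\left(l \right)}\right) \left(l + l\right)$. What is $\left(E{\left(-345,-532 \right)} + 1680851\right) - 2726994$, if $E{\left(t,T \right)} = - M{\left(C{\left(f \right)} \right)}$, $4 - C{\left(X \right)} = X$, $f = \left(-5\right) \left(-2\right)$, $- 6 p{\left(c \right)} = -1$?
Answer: $-1046213$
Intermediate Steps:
$p{\left(c \right)} = \frac{1}{6}$ ($p{\left(c \right)} = \left(- \frac{1}{6}\right) \left(-1\right) = \frac{1}{6}$)
$f = 10$
$C{\left(X \right)} = 4 - X$
$M{\left(l \right)} = 2 l \left(\frac{1}{6} + l\right)$ ($M{\left(l \right)} = \left(l + \frac{1}{6}\right) \left(l + l\right) = \left(\frac{1}{6} + l\right) 2 l = 2 l \left(\frac{1}{6} + l\right)$)
$E{\left(t,T \right)} = -70$ ($E{\left(t,T \right)} = - \frac{\left(4 - 10\right) \left(1 + 6 \left(4 - 10\right)\right)}{3} = - \frac{\left(-6\right) \left(1 + 6 \left(-6\right)\right)}{3} = - \frac{\left(-6\right) \left(1 - 36\right)}{3} = - \frac{\left(-6\right) \left(-35\right)}{3} = \left(-1\right) 70 = -70$)
$\left(E{\left(-345,-532 \right)} + 1680851\right) - 2726994 = \left(-70 + 1680851\right) - 2726994 = 1680781 - 2726994 = -1046213$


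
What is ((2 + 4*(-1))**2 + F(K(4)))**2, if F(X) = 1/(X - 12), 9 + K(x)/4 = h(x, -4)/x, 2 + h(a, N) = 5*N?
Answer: 77841/4900 ≈ 15.886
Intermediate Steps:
h(a, N) = -2 + 5*N
K(x) = -36 - 88/x (K(x) = -36 + 4*((-2 + 5*(-4))/x) = -36 + 4*((-2 - 20)/x) = -36 + 4*(-22/x) = -36 - 88/x)
F(X) = 1/(-12 + X)
((2 + 4*(-1))**2 + F(K(4)))**2 = ((2 + 4*(-1))**2 + 1/(-12 + (-36 - 88/4)))**2 = ((2 - 4)**2 + 1/(-12 + (-36 - 88*1/4)))**2 = ((-2)**2 + 1/(-12 + (-36 - 22)))**2 = (4 + 1/(-12 - 58))**2 = (4 + 1/(-70))**2 = (4 - 1/70)**2 = (279/70)**2 = 77841/4900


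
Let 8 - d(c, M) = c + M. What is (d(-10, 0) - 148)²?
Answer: 16900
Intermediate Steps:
d(c, M) = 8 - M - c (d(c, M) = 8 - (c + M) = 8 - (M + c) = 8 + (-M - c) = 8 - M - c)
(d(-10, 0) - 148)² = ((8 - 1*0 - 1*(-10)) - 148)² = ((8 + 0 + 10) - 148)² = (18 - 148)² = (-130)² = 16900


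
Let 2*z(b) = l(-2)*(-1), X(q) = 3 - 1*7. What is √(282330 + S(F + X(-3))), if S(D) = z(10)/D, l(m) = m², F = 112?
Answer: √91474914/18 ≈ 531.35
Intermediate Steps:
X(q) = -4 (X(q) = 3 - 7 = -4)
z(b) = -2 (z(b) = ((-2)²*(-1))/2 = (4*(-1))/2 = (½)*(-4) = -2)
S(D) = -2/D
√(282330 + S(F + X(-3))) = √(282330 - 2/(112 - 4)) = √(282330 - 2/108) = √(282330 - 2*1/108) = √(282330 - 1/54) = √(15245819/54) = √91474914/18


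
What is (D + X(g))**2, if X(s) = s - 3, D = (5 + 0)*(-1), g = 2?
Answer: 36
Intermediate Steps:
D = -5 (D = 5*(-1) = -5)
X(s) = -3 + s
(D + X(g))**2 = (-5 + (-3 + 2))**2 = (-5 - 1)**2 = (-6)**2 = 36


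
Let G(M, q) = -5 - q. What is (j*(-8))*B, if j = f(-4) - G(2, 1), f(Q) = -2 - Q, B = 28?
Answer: -1792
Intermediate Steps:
j = 8 (j = (-2 - 1*(-4)) - (-5 - 1*1) = (-2 + 4) - (-5 - 1) = 2 - 1*(-6) = 2 + 6 = 8)
(j*(-8))*B = (8*(-8))*28 = -64*28 = -1792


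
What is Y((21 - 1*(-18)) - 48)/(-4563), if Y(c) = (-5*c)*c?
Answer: 15/169 ≈ 0.088757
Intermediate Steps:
Y(c) = -5*c²
Y((21 - 1*(-18)) - 48)/(-4563) = -5*((21 - 1*(-18)) - 48)²/(-4563) = -5*((21 + 18) - 48)²*(-1/4563) = -5*(39 - 48)²*(-1/4563) = -5*(-9)²*(-1/4563) = -5*81*(-1/4563) = -405*(-1/4563) = 15/169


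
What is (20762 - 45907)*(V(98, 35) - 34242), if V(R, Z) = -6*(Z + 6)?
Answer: 867200760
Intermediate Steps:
V(R, Z) = -36 - 6*Z (V(R, Z) = -6*(6 + Z) = -36 - 6*Z)
(20762 - 45907)*(V(98, 35) - 34242) = (20762 - 45907)*((-36 - 6*35) - 34242) = -25145*((-36 - 210) - 34242) = -25145*(-246 - 34242) = -25145*(-34488) = 867200760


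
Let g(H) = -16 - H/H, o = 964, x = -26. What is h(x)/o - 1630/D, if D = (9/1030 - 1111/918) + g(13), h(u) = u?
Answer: 92831152897/1036917442 ≈ 89.526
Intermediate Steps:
g(H) = -17 (g(H) = -16 - 1*1 = -16 - 1 = -17)
D = -4302562/236385 (D = (9/1030 - 1111/918) - 17 = -284017/236385 - 17 = -4302562/236385 ≈ -18.202)
h(x)/o - 1630/D = -26/964 - 1630/(-4302562/236385) = -26*1/964 - 1630*(-236385/4302562) = -13/482 + 192653775/2151281 = 92831152897/1036917442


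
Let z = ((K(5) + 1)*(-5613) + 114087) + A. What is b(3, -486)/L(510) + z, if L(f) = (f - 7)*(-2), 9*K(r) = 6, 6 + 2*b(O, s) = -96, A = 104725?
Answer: 210713793/1006 ≈ 2.0946e+5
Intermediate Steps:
b(O, s) = -51 (b(O, s) = -3 + (½)*(-96) = -3 - 48 = -51)
K(r) = ⅔ (K(r) = (⅑)*6 = ⅔)
L(f) = 14 - 2*f (L(f) = (-7 + f)*(-2) = 14 - 2*f)
z = 209457 (z = ((⅔ + 1)*(-5613) + 114087) + 104725 = ((5/3)*(-5613) + 114087) + 104725 = (-9355 + 114087) + 104725 = 104732 + 104725 = 209457)
b(3, -486)/L(510) + z = -51/(14 - 2*510) + 209457 = -51/(14 - 1020) + 209457 = -51/(-1006) + 209457 = -51*(-1/1006) + 209457 = 51/1006 + 209457 = 210713793/1006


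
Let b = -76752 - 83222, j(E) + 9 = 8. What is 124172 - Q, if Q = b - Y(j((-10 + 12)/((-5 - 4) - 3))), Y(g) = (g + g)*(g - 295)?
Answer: 284738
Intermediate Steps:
j(E) = -1 (j(E) = -9 + 8 = -1)
Y(g) = 2*g*(-295 + g) (Y(g) = (2*g)*(-295 + g) = 2*g*(-295 + g))
b = -159974
Q = -160566 (Q = -159974 - 2*(-1)*(-295 - 1) = -159974 - 2*(-1)*(-296) = -159974 - 1*592 = -159974 - 592 = -160566)
124172 - Q = 124172 - 1*(-160566) = 124172 + 160566 = 284738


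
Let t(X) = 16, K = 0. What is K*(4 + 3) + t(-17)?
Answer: 16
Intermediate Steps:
K*(4 + 3) + t(-17) = 0*(4 + 3) + 16 = 0*7 + 16 = 0 + 16 = 16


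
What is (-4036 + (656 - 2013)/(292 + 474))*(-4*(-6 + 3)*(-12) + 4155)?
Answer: -12405754263/766 ≈ -1.6196e+7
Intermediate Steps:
(-4036 + (656 - 2013)/(292 + 474))*(-4*(-6 + 3)*(-12) + 4155) = (-4036 - 1357/766)*(-4*(-3)*(-12) + 4155) = (-4036 - 1357*1/766)*(12*(-12) + 4155) = (-4036 - 1357/766)*(-144 + 4155) = -3092933/766*4011 = -12405754263/766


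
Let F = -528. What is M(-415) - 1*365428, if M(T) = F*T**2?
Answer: -91300228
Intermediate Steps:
M(T) = -528*T**2
M(-415) - 1*365428 = -528*(-415)**2 - 1*365428 = -528*172225 - 365428 = -90934800 - 365428 = -91300228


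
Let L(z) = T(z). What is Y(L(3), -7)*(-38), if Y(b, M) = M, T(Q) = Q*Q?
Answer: 266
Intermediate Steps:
T(Q) = Q²
L(z) = z²
Y(L(3), -7)*(-38) = -7*(-38) = 266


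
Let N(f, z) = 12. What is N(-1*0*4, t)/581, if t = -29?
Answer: 12/581 ≈ 0.020654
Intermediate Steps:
N(-1*0*4, t)/581 = 12/581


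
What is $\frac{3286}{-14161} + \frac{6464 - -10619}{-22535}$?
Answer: $- \frac{315962373}{319118135} \approx -0.99011$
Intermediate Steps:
$\frac{3286}{-14161} + \frac{6464 - -10619}{-22535} = 3286 \left(- \frac{1}{14161}\right) + \left(6464 + 10619\right) \left(- \frac{1}{22535}\right) = - \frac{3286}{14161} + 17083 \left(- \frac{1}{22535}\right) = - \frac{3286}{14161} - \frac{17083}{22535} = - \frac{315962373}{319118135}$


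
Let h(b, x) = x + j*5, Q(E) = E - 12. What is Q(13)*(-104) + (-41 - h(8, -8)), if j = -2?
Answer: -127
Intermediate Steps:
Q(E) = -12 + E
h(b, x) = -10 + x (h(b, x) = x - 2*5 = x - 10 = -10 + x)
Q(13)*(-104) + (-41 - h(8, -8)) = (-12 + 13)*(-104) + (-41 - (-10 - 8)) = 1*(-104) + (-41 - 1*(-18)) = -104 + (-41 + 18) = -104 - 23 = -127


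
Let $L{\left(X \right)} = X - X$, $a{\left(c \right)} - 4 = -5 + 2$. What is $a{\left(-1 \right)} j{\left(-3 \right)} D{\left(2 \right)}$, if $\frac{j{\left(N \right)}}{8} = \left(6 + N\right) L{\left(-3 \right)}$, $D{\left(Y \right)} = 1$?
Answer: $0$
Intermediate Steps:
$a{\left(c \right)} = 1$ ($a{\left(c \right)} = 4 + \left(-5 + 2\right) = 4 - 3 = 1$)
$L{\left(X \right)} = 0$
$j{\left(N \right)} = 0$ ($j{\left(N \right)} = 8 \left(6 + N\right) 0 = 8 \cdot 0 = 0$)
$a{\left(-1 \right)} j{\left(-3 \right)} D{\left(2 \right)} = 1 \cdot 0 \cdot 1 = 0 \cdot 1 = 0$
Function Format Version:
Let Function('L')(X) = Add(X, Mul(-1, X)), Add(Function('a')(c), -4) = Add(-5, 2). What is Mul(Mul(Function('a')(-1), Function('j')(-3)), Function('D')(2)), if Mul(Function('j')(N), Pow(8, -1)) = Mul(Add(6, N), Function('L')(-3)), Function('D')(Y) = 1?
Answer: 0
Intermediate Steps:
Function('a')(c) = 1 (Function('a')(c) = Add(4, Add(-5, 2)) = Add(4, -3) = 1)
Function('L')(X) = 0
Function('j')(N) = 0 (Function('j')(N) = Mul(8, Mul(Add(6, N), 0)) = Mul(8, 0) = 0)
Mul(Mul(Function('a')(-1), Function('j')(-3)), Function('D')(2)) = Mul(Mul(1, 0), 1) = Mul(0, 1) = 0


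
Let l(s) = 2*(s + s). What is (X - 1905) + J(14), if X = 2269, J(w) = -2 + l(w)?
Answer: 418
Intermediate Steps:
l(s) = 4*s (l(s) = 2*(2*s) = 4*s)
J(w) = -2 + 4*w
(X - 1905) + J(14) = (2269 - 1905) + (-2 + 4*14) = 364 + (-2 + 56) = 364 + 54 = 418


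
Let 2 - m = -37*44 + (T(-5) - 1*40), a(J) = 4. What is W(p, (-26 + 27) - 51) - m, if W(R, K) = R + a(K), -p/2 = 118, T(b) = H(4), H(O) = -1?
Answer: -1903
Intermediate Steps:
T(b) = -1
p = -236 (p = -2*118 = -236)
W(R, K) = 4 + R (W(R, K) = R + 4 = 4 + R)
m = 1671 (m = 2 - (-37*44 + (-1 - 1*40)) = 2 - (-1628 + (-1 - 40)) = 2 - (-1628 - 41) = 2 - 1*(-1669) = 2 + 1669 = 1671)
W(p, (-26 + 27) - 51) - m = (4 - 236) - 1*1671 = -232 - 1671 = -1903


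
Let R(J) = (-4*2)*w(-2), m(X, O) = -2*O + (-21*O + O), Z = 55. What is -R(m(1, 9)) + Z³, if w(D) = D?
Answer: 166359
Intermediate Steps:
m(X, O) = -22*O (m(X, O) = -2*O - 20*O = -22*O)
R(J) = 16 (R(J) = -4*2*(-2) = -8*(-2) = 16)
-R(m(1, 9)) + Z³ = -1*16 + 55³ = -16 + 166375 = 166359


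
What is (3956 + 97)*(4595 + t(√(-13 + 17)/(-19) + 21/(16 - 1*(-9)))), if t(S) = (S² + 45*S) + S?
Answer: 4233335503278/225625 ≈ 1.8763e+7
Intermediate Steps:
t(S) = S² + 46*S
(3956 + 97)*(4595 + t(√(-13 + 17)/(-19) + 21/(16 - 1*(-9)))) = (3956 + 97)*(4595 + (√(-13 + 17)/(-19) + 21/(16 - 1*(-9)))*(46 + (√(-13 + 17)/(-19) + 21/(16 - 1*(-9))))) = 4053*(4595 + (√4*(-1/19) + 21/(16 + 9))*(46 + (√4*(-1/19) + 21/(16 + 9)))) = 4053*(4595 + (2*(-1/19) + 21/25)*(46 + (2*(-1/19) + 21/25))) = 4053*(4595 + (-2/19 + 21*(1/25))*(46 + (-2/19 + 21*(1/25)))) = 4053*(4595 + (-2/19 + 21/25)*(46 + (-2/19 + 21/25))) = 4053*(4595 + 349*(46 + 349/475)/475) = 4053*(4595 + (349/475)*(22199/475)) = 4053*(4595 + 7747451/225625) = 4053*(1044494326/225625) = 4233335503278/225625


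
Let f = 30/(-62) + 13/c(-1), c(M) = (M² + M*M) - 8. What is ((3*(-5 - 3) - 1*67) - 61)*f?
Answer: 37468/93 ≈ 402.88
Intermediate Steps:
c(M) = -8 + 2*M² (c(M) = (M² + M²) - 8 = 2*M² - 8 = -8 + 2*M²)
f = -493/186 (f = 30/(-62) + 13/(-8 + 2*(-1)²) = 30*(-1/62) + 13/(-8 + 2*1) = -15/31 + 13/(-8 + 2) = -15/31 + 13/(-6) = -15/31 + 13*(-⅙) = -15/31 - 13/6 = -493/186 ≈ -2.6505)
((3*(-5 - 3) - 1*67) - 61)*f = ((3*(-5 - 3) - 1*67) - 61)*(-493/186) = ((3*(-8) - 67) - 61)*(-493/186) = ((-24 - 67) - 61)*(-493/186) = (-91 - 61)*(-493/186) = -152*(-493/186) = 37468/93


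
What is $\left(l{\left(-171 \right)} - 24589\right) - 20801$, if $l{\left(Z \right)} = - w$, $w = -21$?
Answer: $-45369$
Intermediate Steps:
$l{\left(Z \right)} = 21$ ($l{\left(Z \right)} = \left(-1\right) \left(-21\right) = 21$)
$\left(l{\left(-171 \right)} - 24589\right) - 20801 = \left(21 - 24589\right) - 20801 = -24568 - 20801 = -45369$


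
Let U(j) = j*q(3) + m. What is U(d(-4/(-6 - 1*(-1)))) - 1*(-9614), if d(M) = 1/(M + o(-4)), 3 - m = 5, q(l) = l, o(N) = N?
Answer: 153777/16 ≈ 9611.1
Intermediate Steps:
m = -2 (m = 3 - 1*5 = 3 - 5 = -2)
d(M) = 1/(-4 + M) (d(M) = 1/(M - 4) = 1/(-4 + M))
U(j) = -2 + 3*j (U(j) = j*3 - 2 = 3*j - 2 = -2 + 3*j)
U(d(-4/(-6 - 1*(-1)))) - 1*(-9614) = (-2 + 3/(-4 - 4/(-6 - 1*(-1)))) - 1*(-9614) = (-2 + 3/(-4 - 4/(-6 + 1))) + 9614 = (-2 + 3/(-4 - 4/(-5))) + 9614 = (-2 + 3/(-4 - 4*(-1/5))) + 9614 = (-2 + 3/(-4 + 4/5)) + 9614 = (-2 + 3/(-16/5)) + 9614 = (-2 + 3*(-5/16)) + 9614 = (-2 - 15/16) + 9614 = -47/16 + 9614 = 153777/16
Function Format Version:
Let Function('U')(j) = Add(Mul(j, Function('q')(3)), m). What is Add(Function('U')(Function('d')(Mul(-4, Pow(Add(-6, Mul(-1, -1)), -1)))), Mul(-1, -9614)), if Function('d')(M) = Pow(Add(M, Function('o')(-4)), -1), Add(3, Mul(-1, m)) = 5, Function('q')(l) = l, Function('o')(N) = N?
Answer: Rational(153777, 16) ≈ 9611.1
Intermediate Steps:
m = -2 (m = Add(3, Mul(-1, 5)) = Add(3, -5) = -2)
Function('d')(M) = Pow(Add(-4, M), -1) (Function('d')(M) = Pow(Add(M, -4), -1) = Pow(Add(-4, M), -1))
Function('U')(j) = Add(-2, Mul(3, j)) (Function('U')(j) = Add(Mul(j, 3), -2) = Add(Mul(3, j), -2) = Add(-2, Mul(3, j)))
Add(Function('U')(Function('d')(Mul(-4, Pow(Add(-6, Mul(-1, -1)), -1)))), Mul(-1, -9614)) = Add(Add(-2, Mul(3, Pow(Add(-4, Mul(-4, Pow(Add(-6, Mul(-1, -1)), -1))), -1))), Mul(-1, -9614)) = Add(Add(-2, Mul(3, Pow(Add(-4, Mul(-4, Pow(Add(-6, 1), -1))), -1))), 9614) = Add(Add(-2, Mul(3, Pow(Add(-4, Mul(-4, Pow(-5, -1))), -1))), 9614) = Add(Add(-2, Mul(3, Pow(Add(-4, Mul(-4, Rational(-1, 5))), -1))), 9614) = Add(Add(-2, Mul(3, Pow(Add(-4, Rational(4, 5)), -1))), 9614) = Add(Add(-2, Mul(3, Pow(Rational(-16, 5), -1))), 9614) = Add(Add(-2, Mul(3, Rational(-5, 16))), 9614) = Add(Add(-2, Rational(-15, 16)), 9614) = Add(Rational(-47, 16), 9614) = Rational(153777, 16)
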